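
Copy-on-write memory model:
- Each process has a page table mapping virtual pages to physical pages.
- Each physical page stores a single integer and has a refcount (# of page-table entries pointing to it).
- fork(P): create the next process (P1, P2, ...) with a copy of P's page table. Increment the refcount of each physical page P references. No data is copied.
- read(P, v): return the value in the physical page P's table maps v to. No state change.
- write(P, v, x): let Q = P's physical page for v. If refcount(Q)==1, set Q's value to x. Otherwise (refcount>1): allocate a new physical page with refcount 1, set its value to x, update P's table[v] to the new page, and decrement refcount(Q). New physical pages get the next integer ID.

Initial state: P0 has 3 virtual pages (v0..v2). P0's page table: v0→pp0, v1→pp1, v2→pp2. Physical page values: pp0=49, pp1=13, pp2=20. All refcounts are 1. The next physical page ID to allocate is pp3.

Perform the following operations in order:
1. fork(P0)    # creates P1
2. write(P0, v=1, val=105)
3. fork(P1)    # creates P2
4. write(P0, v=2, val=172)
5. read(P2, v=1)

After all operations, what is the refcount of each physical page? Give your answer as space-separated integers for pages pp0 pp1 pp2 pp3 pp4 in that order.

Op 1: fork(P0) -> P1. 3 ppages; refcounts: pp0:2 pp1:2 pp2:2
Op 2: write(P0, v1, 105). refcount(pp1)=2>1 -> COPY to pp3. 4 ppages; refcounts: pp0:2 pp1:1 pp2:2 pp3:1
Op 3: fork(P1) -> P2. 4 ppages; refcounts: pp0:3 pp1:2 pp2:3 pp3:1
Op 4: write(P0, v2, 172). refcount(pp2)=3>1 -> COPY to pp4. 5 ppages; refcounts: pp0:3 pp1:2 pp2:2 pp3:1 pp4:1
Op 5: read(P2, v1) -> 13. No state change.

Answer: 3 2 2 1 1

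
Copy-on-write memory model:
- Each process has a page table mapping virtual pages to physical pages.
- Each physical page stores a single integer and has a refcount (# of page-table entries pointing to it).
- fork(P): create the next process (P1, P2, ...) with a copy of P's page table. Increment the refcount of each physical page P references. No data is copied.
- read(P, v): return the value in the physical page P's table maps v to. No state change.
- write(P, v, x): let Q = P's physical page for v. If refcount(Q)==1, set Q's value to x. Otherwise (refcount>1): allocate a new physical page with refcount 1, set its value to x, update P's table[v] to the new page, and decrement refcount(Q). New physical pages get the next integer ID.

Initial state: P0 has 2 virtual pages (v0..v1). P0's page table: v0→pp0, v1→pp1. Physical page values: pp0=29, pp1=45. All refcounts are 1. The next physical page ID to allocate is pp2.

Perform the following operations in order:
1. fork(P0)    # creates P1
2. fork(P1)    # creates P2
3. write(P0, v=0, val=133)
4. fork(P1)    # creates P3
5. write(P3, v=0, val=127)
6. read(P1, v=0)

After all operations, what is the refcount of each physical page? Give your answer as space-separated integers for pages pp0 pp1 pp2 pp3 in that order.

Op 1: fork(P0) -> P1. 2 ppages; refcounts: pp0:2 pp1:2
Op 2: fork(P1) -> P2. 2 ppages; refcounts: pp0:3 pp1:3
Op 3: write(P0, v0, 133). refcount(pp0)=3>1 -> COPY to pp2. 3 ppages; refcounts: pp0:2 pp1:3 pp2:1
Op 4: fork(P1) -> P3. 3 ppages; refcounts: pp0:3 pp1:4 pp2:1
Op 5: write(P3, v0, 127). refcount(pp0)=3>1 -> COPY to pp3. 4 ppages; refcounts: pp0:2 pp1:4 pp2:1 pp3:1
Op 6: read(P1, v0) -> 29. No state change.

Answer: 2 4 1 1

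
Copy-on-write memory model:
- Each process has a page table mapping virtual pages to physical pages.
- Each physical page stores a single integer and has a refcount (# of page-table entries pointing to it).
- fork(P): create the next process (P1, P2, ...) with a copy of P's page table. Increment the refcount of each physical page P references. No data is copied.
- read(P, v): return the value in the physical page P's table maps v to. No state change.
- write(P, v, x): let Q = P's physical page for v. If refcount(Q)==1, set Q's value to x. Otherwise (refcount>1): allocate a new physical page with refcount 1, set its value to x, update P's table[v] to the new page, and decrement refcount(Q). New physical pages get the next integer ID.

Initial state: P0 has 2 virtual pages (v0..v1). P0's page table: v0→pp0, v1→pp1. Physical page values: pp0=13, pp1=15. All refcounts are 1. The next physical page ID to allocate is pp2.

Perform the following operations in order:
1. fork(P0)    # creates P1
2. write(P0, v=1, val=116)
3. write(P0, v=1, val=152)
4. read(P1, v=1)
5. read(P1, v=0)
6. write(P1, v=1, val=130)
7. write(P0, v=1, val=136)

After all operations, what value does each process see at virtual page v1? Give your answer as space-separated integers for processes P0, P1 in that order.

Op 1: fork(P0) -> P1. 2 ppages; refcounts: pp0:2 pp1:2
Op 2: write(P0, v1, 116). refcount(pp1)=2>1 -> COPY to pp2. 3 ppages; refcounts: pp0:2 pp1:1 pp2:1
Op 3: write(P0, v1, 152). refcount(pp2)=1 -> write in place. 3 ppages; refcounts: pp0:2 pp1:1 pp2:1
Op 4: read(P1, v1) -> 15. No state change.
Op 5: read(P1, v0) -> 13. No state change.
Op 6: write(P1, v1, 130). refcount(pp1)=1 -> write in place. 3 ppages; refcounts: pp0:2 pp1:1 pp2:1
Op 7: write(P0, v1, 136). refcount(pp2)=1 -> write in place. 3 ppages; refcounts: pp0:2 pp1:1 pp2:1
P0: v1 -> pp2 = 136
P1: v1 -> pp1 = 130

Answer: 136 130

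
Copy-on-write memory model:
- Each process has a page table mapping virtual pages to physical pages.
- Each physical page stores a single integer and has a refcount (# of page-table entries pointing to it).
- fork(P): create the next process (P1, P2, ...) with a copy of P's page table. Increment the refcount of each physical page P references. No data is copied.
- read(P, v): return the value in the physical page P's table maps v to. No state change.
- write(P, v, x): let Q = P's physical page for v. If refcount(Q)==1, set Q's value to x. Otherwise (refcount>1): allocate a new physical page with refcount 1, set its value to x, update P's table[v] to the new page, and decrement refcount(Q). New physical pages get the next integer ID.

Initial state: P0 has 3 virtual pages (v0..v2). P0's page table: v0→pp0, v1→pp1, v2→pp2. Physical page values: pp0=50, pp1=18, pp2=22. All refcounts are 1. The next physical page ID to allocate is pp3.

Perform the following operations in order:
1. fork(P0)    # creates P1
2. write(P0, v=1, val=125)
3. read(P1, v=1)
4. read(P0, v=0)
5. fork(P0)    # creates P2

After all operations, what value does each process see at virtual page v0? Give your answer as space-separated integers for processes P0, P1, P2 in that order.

Answer: 50 50 50

Derivation:
Op 1: fork(P0) -> P1. 3 ppages; refcounts: pp0:2 pp1:2 pp2:2
Op 2: write(P0, v1, 125). refcount(pp1)=2>1 -> COPY to pp3. 4 ppages; refcounts: pp0:2 pp1:1 pp2:2 pp3:1
Op 3: read(P1, v1) -> 18. No state change.
Op 4: read(P0, v0) -> 50. No state change.
Op 5: fork(P0) -> P2. 4 ppages; refcounts: pp0:3 pp1:1 pp2:3 pp3:2
P0: v0 -> pp0 = 50
P1: v0 -> pp0 = 50
P2: v0 -> pp0 = 50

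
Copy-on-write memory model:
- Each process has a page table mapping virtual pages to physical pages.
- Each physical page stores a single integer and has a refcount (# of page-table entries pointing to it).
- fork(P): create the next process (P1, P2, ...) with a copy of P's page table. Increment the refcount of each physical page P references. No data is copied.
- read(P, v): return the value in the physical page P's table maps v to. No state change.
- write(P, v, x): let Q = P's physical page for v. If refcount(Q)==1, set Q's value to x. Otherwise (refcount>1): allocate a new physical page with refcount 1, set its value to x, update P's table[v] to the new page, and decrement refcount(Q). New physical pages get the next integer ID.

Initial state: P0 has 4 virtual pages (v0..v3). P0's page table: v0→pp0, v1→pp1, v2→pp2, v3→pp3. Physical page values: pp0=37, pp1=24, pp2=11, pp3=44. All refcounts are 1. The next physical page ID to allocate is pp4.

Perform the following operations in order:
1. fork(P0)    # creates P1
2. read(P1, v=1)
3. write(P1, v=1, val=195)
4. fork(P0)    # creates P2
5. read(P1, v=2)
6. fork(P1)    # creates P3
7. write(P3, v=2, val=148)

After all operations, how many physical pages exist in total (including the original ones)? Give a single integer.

Op 1: fork(P0) -> P1. 4 ppages; refcounts: pp0:2 pp1:2 pp2:2 pp3:2
Op 2: read(P1, v1) -> 24. No state change.
Op 3: write(P1, v1, 195). refcount(pp1)=2>1 -> COPY to pp4. 5 ppages; refcounts: pp0:2 pp1:1 pp2:2 pp3:2 pp4:1
Op 4: fork(P0) -> P2. 5 ppages; refcounts: pp0:3 pp1:2 pp2:3 pp3:3 pp4:1
Op 5: read(P1, v2) -> 11. No state change.
Op 6: fork(P1) -> P3. 5 ppages; refcounts: pp0:4 pp1:2 pp2:4 pp3:4 pp4:2
Op 7: write(P3, v2, 148). refcount(pp2)=4>1 -> COPY to pp5. 6 ppages; refcounts: pp0:4 pp1:2 pp2:3 pp3:4 pp4:2 pp5:1

Answer: 6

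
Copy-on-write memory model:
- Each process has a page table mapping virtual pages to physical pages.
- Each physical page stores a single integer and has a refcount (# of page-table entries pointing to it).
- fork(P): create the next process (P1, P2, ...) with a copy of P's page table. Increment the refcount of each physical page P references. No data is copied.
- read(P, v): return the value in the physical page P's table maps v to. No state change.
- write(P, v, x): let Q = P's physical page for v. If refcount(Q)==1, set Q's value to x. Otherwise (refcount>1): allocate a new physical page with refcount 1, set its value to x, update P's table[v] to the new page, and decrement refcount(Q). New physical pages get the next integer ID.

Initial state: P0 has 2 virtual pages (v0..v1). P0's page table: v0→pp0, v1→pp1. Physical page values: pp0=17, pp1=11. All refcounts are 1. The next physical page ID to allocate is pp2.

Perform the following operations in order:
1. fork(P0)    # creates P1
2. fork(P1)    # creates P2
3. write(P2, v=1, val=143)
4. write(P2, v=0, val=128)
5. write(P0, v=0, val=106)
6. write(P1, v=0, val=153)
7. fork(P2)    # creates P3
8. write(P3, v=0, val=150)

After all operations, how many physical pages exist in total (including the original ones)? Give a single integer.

Answer: 6

Derivation:
Op 1: fork(P0) -> P1. 2 ppages; refcounts: pp0:2 pp1:2
Op 2: fork(P1) -> P2. 2 ppages; refcounts: pp0:3 pp1:3
Op 3: write(P2, v1, 143). refcount(pp1)=3>1 -> COPY to pp2. 3 ppages; refcounts: pp0:3 pp1:2 pp2:1
Op 4: write(P2, v0, 128). refcount(pp0)=3>1 -> COPY to pp3. 4 ppages; refcounts: pp0:2 pp1:2 pp2:1 pp3:1
Op 5: write(P0, v0, 106). refcount(pp0)=2>1 -> COPY to pp4. 5 ppages; refcounts: pp0:1 pp1:2 pp2:1 pp3:1 pp4:1
Op 6: write(P1, v0, 153). refcount(pp0)=1 -> write in place. 5 ppages; refcounts: pp0:1 pp1:2 pp2:1 pp3:1 pp4:1
Op 7: fork(P2) -> P3. 5 ppages; refcounts: pp0:1 pp1:2 pp2:2 pp3:2 pp4:1
Op 8: write(P3, v0, 150). refcount(pp3)=2>1 -> COPY to pp5. 6 ppages; refcounts: pp0:1 pp1:2 pp2:2 pp3:1 pp4:1 pp5:1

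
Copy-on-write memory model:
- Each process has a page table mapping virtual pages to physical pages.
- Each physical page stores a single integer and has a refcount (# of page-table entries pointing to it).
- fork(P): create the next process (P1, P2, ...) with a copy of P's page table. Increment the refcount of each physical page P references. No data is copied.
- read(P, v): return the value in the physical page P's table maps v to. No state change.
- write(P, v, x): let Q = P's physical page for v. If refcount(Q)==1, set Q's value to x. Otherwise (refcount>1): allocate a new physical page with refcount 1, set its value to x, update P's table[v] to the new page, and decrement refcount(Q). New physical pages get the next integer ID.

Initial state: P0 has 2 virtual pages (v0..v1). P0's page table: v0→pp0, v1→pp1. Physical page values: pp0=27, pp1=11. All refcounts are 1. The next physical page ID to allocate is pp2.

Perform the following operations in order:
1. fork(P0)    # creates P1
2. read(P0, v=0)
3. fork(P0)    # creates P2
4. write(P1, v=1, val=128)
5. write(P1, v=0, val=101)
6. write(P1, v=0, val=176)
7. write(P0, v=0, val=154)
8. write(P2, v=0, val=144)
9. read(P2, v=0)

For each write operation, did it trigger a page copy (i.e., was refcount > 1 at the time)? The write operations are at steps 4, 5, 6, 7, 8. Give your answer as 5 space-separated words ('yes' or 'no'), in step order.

Op 1: fork(P0) -> P1. 2 ppages; refcounts: pp0:2 pp1:2
Op 2: read(P0, v0) -> 27. No state change.
Op 3: fork(P0) -> P2. 2 ppages; refcounts: pp0:3 pp1:3
Op 4: write(P1, v1, 128). refcount(pp1)=3>1 -> COPY to pp2. 3 ppages; refcounts: pp0:3 pp1:2 pp2:1
Op 5: write(P1, v0, 101). refcount(pp0)=3>1 -> COPY to pp3. 4 ppages; refcounts: pp0:2 pp1:2 pp2:1 pp3:1
Op 6: write(P1, v0, 176). refcount(pp3)=1 -> write in place. 4 ppages; refcounts: pp0:2 pp1:2 pp2:1 pp3:1
Op 7: write(P0, v0, 154). refcount(pp0)=2>1 -> COPY to pp4. 5 ppages; refcounts: pp0:1 pp1:2 pp2:1 pp3:1 pp4:1
Op 8: write(P2, v0, 144). refcount(pp0)=1 -> write in place. 5 ppages; refcounts: pp0:1 pp1:2 pp2:1 pp3:1 pp4:1
Op 9: read(P2, v0) -> 144. No state change.

yes yes no yes no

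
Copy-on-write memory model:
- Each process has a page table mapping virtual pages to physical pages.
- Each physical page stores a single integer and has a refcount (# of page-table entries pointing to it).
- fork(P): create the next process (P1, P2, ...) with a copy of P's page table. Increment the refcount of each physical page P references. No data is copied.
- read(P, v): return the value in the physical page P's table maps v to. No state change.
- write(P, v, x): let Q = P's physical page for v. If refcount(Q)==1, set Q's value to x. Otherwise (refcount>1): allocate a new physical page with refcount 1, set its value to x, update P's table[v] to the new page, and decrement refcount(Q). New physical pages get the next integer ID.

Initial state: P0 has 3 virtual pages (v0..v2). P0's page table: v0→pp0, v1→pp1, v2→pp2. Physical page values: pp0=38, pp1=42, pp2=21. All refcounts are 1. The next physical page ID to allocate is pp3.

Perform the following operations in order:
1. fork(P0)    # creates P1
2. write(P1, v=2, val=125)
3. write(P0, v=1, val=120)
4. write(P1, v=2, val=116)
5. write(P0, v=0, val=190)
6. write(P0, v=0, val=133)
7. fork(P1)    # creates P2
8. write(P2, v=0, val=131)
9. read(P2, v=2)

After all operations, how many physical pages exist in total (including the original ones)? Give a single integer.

Answer: 7

Derivation:
Op 1: fork(P0) -> P1. 3 ppages; refcounts: pp0:2 pp1:2 pp2:2
Op 2: write(P1, v2, 125). refcount(pp2)=2>1 -> COPY to pp3. 4 ppages; refcounts: pp0:2 pp1:2 pp2:1 pp3:1
Op 3: write(P0, v1, 120). refcount(pp1)=2>1 -> COPY to pp4. 5 ppages; refcounts: pp0:2 pp1:1 pp2:1 pp3:1 pp4:1
Op 4: write(P1, v2, 116). refcount(pp3)=1 -> write in place. 5 ppages; refcounts: pp0:2 pp1:1 pp2:1 pp3:1 pp4:1
Op 5: write(P0, v0, 190). refcount(pp0)=2>1 -> COPY to pp5. 6 ppages; refcounts: pp0:1 pp1:1 pp2:1 pp3:1 pp4:1 pp5:1
Op 6: write(P0, v0, 133). refcount(pp5)=1 -> write in place. 6 ppages; refcounts: pp0:1 pp1:1 pp2:1 pp3:1 pp4:1 pp5:1
Op 7: fork(P1) -> P2. 6 ppages; refcounts: pp0:2 pp1:2 pp2:1 pp3:2 pp4:1 pp5:1
Op 8: write(P2, v0, 131). refcount(pp0)=2>1 -> COPY to pp6. 7 ppages; refcounts: pp0:1 pp1:2 pp2:1 pp3:2 pp4:1 pp5:1 pp6:1
Op 9: read(P2, v2) -> 116. No state change.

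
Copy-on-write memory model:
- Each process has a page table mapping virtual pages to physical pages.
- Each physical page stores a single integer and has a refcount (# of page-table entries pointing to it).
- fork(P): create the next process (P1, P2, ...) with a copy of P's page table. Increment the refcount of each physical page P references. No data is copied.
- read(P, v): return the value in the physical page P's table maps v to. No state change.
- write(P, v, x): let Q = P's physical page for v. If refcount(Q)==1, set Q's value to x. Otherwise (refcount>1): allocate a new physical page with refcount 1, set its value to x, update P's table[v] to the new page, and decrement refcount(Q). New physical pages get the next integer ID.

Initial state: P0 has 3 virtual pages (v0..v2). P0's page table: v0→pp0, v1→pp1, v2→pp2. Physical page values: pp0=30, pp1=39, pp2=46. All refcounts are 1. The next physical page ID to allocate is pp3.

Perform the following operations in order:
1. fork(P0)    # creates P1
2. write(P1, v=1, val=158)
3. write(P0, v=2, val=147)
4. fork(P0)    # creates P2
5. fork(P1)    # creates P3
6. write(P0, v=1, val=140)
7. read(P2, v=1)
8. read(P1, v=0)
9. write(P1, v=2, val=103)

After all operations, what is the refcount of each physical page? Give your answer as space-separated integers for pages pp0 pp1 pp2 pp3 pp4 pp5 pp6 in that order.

Op 1: fork(P0) -> P1. 3 ppages; refcounts: pp0:2 pp1:2 pp2:2
Op 2: write(P1, v1, 158). refcount(pp1)=2>1 -> COPY to pp3. 4 ppages; refcounts: pp0:2 pp1:1 pp2:2 pp3:1
Op 3: write(P0, v2, 147). refcount(pp2)=2>1 -> COPY to pp4. 5 ppages; refcounts: pp0:2 pp1:1 pp2:1 pp3:1 pp4:1
Op 4: fork(P0) -> P2. 5 ppages; refcounts: pp0:3 pp1:2 pp2:1 pp3:1 pp4:2
Op 5: fork(P1) -> P3. 5 ppages; refcounts: pp0:4 pp1:2 pp2:2 pp3:2 pp4:2
Op 6: write(P0, v1, 140). refcount(pp1)=2>1 -> COPY to pp5. 6 ppages; refcounts: pp0:4 pp1:1 pp2:2 pp3:2 pp4:2 pp5:1
Op 7: read(P2, v1) -> 39. No state change.
Op 8: read(P1, v0) -> 30. No state change.
Op 9: write(P1, v2, 103). refcount(pp2)=2>1 -> COPY to pp6. 7 ppages; refcounts: pp0:4 pp1:1 pp2:1 pp3:2 pp4:2 pp5:1 pp6:1

Answer: 4 1 1 2 2 1 1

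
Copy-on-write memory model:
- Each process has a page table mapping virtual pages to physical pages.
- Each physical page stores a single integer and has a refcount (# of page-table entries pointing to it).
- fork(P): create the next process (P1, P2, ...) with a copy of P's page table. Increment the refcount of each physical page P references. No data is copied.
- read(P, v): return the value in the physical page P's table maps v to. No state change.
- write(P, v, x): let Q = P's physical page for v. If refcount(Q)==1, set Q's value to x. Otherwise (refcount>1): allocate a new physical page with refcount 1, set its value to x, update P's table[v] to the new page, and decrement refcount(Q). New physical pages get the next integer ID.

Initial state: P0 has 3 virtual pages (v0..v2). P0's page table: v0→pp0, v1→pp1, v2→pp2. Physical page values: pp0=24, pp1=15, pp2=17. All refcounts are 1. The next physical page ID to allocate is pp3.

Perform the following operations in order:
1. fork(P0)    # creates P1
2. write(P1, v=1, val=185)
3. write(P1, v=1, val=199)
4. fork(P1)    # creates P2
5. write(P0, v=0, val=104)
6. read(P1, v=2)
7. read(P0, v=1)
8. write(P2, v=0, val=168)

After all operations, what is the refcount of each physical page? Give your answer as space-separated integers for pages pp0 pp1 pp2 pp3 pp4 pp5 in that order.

Op 1: fork(P0) -> P1. 3 ppages; refcounts: pp0:2 pp1:2 pp2:2
Op 2: write(P1, v1, 185). refcount(pp1)=2>1 -> COPY to pp3. 4 ppages; refcounts: pp0:2 pp1:1 pp2:2 pp3:1
Op 3: write(P1, v1, 199). refcount(pp3)=1 -> write in place. 4 ppages; refcounts: pp0:2 pp1:1 pp2:2 pp3:1
Op 4: fork(P1) -> P2. 4 ppages; refcounts: pp0:3 pp1:1 pp2:3 pp3:2
Op 5: write(P0, v0, 104). refcount(pp0)=3>1 -> COPY to pp4. 5 ppages; refcounts: pp0:2 pp1:1 pp2:3 pp3:2 pp4:1
Op 6: read(P1, v2) -> 17. No state change.
Op 7: read(P0, v1) -> 15. No state change.
Op 8: write(P2, v0, 168). refcount(pp0)=2>1 -> COPY to pp5. 6 ppages; refcounts: pp0:1 pp1:1 pp2:3 pp3:2 pp4:1 pp5:1

Answer: 1 1 3 2 1 1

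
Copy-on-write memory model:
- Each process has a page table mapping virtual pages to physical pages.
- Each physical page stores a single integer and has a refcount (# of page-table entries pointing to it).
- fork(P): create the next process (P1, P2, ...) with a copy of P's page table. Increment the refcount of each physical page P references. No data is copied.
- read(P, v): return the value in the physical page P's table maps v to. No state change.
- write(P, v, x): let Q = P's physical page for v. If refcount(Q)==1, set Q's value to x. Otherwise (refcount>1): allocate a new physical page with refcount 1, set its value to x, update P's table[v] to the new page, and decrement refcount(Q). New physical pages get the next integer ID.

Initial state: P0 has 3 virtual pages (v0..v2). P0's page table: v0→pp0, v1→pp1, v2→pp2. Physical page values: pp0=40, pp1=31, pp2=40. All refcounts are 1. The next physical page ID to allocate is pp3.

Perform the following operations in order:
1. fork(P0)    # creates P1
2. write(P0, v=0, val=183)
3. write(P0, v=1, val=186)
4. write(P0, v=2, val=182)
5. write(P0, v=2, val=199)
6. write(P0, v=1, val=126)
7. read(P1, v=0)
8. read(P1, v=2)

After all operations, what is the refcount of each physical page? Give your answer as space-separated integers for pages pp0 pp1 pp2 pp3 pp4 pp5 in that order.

Answer: 1 1 1 1 1 1

Derivation:
Op 1: fork(P0) -> P1. 3 ppages; refcounts: pp0:2 pp1:2 pp2:2
Op 2: write(P0, v0, 183). refcount(pp0)=2>1 -> COPY to pp3. 4 ppages; refcounts: pp0:1 pp1:2 pp2:2 pp3:1
Op 3: write(P0, v1, 186). refcount(pp1)=2>1 -> COPY to pp4. 5 ppages; refcounts: pp0:1 pp1:1 pp2:2 pp3:1 pp4:1
Op 4: write(P0, v2, 182). refcount(pp2)=2>1 -> COPY to pp5. 6 ppages; refcounts: pp0:1 pp1:1 pp2:1 pp3:1 pp4:1 pp5:1
Op 5: write(P0, v2, 199). refcount(pp5)=1 -> write in place. 6 ppages; refcounts: pp0:1 pp1:1 pp2:1 pp3:1 pp4:1 pp5:1
Op 6: write(P0, v1, 126). refcount(pp4)=1 -> write in place. 6 ppages; refcounts: pp0:1 pp1:1 pp2:1 pp3:1 pp4:1 pp5:1
Op 7: read(P1, v0) -> 40. No state change.
Op 8: read(P1, v2) -> 40. No state change.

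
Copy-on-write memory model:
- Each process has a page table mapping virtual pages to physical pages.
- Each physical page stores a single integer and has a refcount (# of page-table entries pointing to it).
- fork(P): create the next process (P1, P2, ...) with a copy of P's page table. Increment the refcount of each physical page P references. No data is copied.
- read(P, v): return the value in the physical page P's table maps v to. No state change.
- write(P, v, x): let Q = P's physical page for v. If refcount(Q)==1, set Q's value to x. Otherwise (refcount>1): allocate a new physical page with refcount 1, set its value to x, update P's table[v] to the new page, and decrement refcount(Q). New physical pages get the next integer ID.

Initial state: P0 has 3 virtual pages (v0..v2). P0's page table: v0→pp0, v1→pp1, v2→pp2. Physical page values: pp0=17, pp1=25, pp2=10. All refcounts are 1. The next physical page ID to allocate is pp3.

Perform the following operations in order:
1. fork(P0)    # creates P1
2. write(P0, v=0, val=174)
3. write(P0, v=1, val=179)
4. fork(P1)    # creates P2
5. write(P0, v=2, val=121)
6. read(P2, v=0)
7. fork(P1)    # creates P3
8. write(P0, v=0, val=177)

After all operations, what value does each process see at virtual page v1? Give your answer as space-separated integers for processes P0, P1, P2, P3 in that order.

Answer: 179 25 25 25

Derivation:
Op 1: fork(P0) -> P1. 3 ppages; refcounts: pp0:2 pp1:2 pp2:2
Op 2: write(P0, v0, 174). refcount(pp0)=2>1 -> COPY to pp3. 4 ppages; refcounts: pp0:1 pp1:2 pp2:2 pp3:1
Op 3: write(P0, v1, 179). refcount(pp1)=2>1 -> COPY to pp4. 5 ppages; refcounts: pp0:1 pp1:1 pp2:2 pp3:1 pp4:1
Op 4: fork(P1) -> P2. 5 ppages; refcounts: pp0:2 pp1:2 pp2:3 pp3:1 pp4:1
Op 5: write(P0, v2, 121). refcount(pp2)=3>1 -> COPY to pp5. 6 ppages; refcounts: pp0:2 pp1:2 pp2:2 pp3:1 pp4:1 pp5:1
Op 6: read(P2, v0) -> 17. No state change.
Op 7: fork(P1) -> P3. 6 ppages; refcounts: pp0:3 pp1:3 pp2:3 pp3:1 pp4:1 pp5:1
Op 8: write(P0, v0, 177). refcount(pp3)=1 -> write in place. 6 ppages; refcounts: pp0:3 pp1:3 pp2:3 pp3:1 pp4:1 pp5:1
P0: v1 -> pp4 = 179
P1: v1 -> pp1 = 25
P2: v1 -> pp1 = 25
P3: v1 -> pp1 = 25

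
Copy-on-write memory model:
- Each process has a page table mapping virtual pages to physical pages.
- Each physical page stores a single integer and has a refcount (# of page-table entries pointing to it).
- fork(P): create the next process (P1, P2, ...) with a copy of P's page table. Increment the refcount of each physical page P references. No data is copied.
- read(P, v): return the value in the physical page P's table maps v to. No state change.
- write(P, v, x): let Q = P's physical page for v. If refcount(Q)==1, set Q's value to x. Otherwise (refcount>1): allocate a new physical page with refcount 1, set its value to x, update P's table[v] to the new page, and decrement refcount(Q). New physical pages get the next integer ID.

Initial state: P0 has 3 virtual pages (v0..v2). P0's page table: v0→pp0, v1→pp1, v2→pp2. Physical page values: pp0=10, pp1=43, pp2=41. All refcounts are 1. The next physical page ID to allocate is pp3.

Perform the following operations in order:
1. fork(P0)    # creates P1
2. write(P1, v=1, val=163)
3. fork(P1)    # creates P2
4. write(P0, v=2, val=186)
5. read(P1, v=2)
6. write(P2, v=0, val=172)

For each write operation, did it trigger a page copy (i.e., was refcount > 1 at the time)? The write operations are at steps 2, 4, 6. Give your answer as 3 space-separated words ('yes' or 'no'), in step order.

Op 1: fork(P0) -> P1. 3 ppages; refcounts: pp0:2 pp1:2 pp2:2
Op 2: write(P1, v1, 163). refcount(pp1)=2>1 -> COPY to pp3. 4 ppages; refcounts: pp0:2 pp1:1 pp2:2 pp3:1
Op 3: fork(P1) -> P2. 4 ppages; refcounts: pp0:3 pp1:1 pp2:3 pp3:2
Op 4: write(P0, v2, 186). refcount(pp2)=3>1 -> COPY to pp4. 5 ppages; refcounts: pp0:3 pp1:1 pp2:2 pp3:2 pp4:1
Op 5: read(P1, v2) -> 41. No state change.
Op 6: write(P2, v0, 172). refcount(pp0)=3>1 -> COPY to pp5. 6 ppages; refcounts: pp0:2 pp1:1 pp2:2 pp3:2 pp4:1 pp5:1

yes yes yes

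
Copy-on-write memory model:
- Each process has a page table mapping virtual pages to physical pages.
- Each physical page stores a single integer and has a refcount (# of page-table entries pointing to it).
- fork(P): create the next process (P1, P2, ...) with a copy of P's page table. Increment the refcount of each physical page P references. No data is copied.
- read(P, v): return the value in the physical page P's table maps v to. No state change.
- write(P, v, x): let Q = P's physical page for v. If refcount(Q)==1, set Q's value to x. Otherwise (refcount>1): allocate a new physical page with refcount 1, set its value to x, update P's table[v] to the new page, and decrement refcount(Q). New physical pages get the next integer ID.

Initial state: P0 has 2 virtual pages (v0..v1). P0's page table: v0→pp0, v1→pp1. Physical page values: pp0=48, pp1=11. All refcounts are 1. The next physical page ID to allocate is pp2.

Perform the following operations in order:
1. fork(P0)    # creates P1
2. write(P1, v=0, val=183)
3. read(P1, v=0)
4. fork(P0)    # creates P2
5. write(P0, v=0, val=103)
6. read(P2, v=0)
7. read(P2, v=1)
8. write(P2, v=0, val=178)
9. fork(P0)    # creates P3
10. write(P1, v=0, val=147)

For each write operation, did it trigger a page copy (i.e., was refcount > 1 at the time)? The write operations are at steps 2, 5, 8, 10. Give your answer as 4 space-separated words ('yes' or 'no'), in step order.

Op 1: fork(P0) -> P1. 2 ppages; refcounts: pp0:2 pp1:2
Op 2: write(P1, v0, 183). refcount(pp0)=2>1 -> COPY to pp2. 3 ppages; refcounts: pp0:1 pp1:2 pp2:1
Op 3: read(P1, v0) -> 183. No state change.
Op 4: fork(P0) -> P2. 3 ppages; refcounts: pp0:2 pp1:3 pp2:1
Op 5: write(P0, v0, 103). refcount(pp0)=2>1 -> COPY to pp3. 4 ppages; refcounts: pp0:1 pp1:3 pp2:1 pp3:1
Op 6: read(P2, v0) -> 48. No state change.
Op 7: read(P2, v1) -> 11. No state change.
Op 8: write(P2, v0, 178). refcount(pp0)=1 -> write in place. 4 ppages; refcounts: pp0:1 pp1:3 pp2:1 pp3:1
Op 9: fork(P0) -> P3. 4 ppages; refcounts: pp0:1 pp1:4 pp2:1 pp3:2
Op 10: write(P1, v0, 147). refcount(pp2)=1 -> write in place. 4 ppages; refcounts: pp0:1 pp1:4 pp2:1 pp3:2

yes yes no no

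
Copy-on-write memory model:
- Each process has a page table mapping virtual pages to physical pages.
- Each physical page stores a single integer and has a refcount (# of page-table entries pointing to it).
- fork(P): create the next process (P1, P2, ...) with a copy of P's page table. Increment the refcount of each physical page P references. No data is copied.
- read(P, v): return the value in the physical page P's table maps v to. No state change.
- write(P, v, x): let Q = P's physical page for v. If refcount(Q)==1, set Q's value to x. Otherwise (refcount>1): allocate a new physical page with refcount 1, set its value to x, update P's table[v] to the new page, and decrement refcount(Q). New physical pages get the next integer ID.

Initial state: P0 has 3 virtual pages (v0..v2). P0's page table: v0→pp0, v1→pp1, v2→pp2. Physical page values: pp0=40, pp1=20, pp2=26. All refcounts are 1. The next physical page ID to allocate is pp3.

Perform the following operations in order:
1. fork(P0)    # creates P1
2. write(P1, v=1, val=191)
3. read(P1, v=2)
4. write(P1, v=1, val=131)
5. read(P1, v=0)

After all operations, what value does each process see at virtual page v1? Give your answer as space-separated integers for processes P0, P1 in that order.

Op 1: fork(P0) -> P1. 3 ppages; refcounts: pp0:2 pp1:2 pp2:2
Op 2: write(P1, v1, 191). refcount(pp1)=2>1 -> COPY to pp3. 4 ppages; refcounts: pp0:2 pp1:1 pp2:2 pp3:1
Op 3: read(P1, v2) -> 26. No state change.
Op 4: write(P1, v1, 131). refcount(pp3)=1 -> write in place. 4 ppages; refcounts: pp0:2 pp1:1 pp2:2 pp3:1
Op 5: read(P1, v0) -> 40. No state change.
P0: v1 -> pp1 = 20
P1: v1 -> pp3 = 131

Answer: 20 131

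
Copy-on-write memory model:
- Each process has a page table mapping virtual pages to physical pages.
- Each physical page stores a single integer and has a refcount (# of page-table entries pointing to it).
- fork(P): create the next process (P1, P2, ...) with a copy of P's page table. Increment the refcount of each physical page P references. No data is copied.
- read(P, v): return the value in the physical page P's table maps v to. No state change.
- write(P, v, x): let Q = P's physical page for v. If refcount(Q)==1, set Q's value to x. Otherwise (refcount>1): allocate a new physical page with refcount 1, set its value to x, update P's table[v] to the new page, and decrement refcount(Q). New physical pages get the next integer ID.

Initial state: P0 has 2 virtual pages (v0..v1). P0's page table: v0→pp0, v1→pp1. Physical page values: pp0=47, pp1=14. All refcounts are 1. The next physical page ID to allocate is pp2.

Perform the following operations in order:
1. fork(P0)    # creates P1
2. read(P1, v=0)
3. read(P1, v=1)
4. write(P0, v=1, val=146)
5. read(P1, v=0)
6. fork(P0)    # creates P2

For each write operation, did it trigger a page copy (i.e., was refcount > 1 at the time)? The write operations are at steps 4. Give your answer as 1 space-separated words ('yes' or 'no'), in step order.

Op 1: fork(P0) -> P1. 2 ppages; refcounts: pp0:2 pp1:2
Op 2: read(P1, v0) -> 47. No state change.
Op 3: read(P1, v1) -> 14. No state change.
Op 4: write(P0, v1, 146). refcount(pp1)=2>1 -> COPY to pp2. 3 ppages; refcounts: pp0:2 pp1:1 pp2:1
Op 5: read(P1, v0) -> 47. No state change.
Op 6: fork(P0) -> P2. 3 ppages; refcounts: pp0:3 pp1:1 pp2:2

yes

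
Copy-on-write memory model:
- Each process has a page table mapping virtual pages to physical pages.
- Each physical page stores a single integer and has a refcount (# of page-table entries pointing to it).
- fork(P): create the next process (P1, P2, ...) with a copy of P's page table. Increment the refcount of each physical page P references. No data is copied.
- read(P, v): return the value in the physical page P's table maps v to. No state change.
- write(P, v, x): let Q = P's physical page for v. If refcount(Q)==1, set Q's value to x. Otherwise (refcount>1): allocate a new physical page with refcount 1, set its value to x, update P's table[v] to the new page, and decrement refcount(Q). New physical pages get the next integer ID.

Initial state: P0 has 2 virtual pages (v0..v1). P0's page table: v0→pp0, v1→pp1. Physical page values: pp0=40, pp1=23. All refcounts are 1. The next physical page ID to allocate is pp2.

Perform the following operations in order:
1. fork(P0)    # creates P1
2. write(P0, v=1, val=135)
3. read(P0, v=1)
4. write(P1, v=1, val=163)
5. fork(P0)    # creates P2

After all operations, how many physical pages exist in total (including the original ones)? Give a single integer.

Answer: 3

Derivation:
Op 1: fork(P0) -> P1. 2 ppages; refcounts: pp0:2 pp1:2
Op 2: write(P0, v1, 135). refcount(pp1)=2>1 -> COPY to pp2. 3 ppages; refcounts: pp0:2 pp1:1 pp2:1
Op 3: read(P0, v1) -> 135. No state change.
Op 4: write(P1, v1, 163). refcount(pp1)=1 -> write in place. 3 ppages; refcounts: pp0:2 pp1:1 pp2:1
Op 5: fork(P0) -> P2. 3 ppages; refcounts: pp0:3 pp1:1 pp2:2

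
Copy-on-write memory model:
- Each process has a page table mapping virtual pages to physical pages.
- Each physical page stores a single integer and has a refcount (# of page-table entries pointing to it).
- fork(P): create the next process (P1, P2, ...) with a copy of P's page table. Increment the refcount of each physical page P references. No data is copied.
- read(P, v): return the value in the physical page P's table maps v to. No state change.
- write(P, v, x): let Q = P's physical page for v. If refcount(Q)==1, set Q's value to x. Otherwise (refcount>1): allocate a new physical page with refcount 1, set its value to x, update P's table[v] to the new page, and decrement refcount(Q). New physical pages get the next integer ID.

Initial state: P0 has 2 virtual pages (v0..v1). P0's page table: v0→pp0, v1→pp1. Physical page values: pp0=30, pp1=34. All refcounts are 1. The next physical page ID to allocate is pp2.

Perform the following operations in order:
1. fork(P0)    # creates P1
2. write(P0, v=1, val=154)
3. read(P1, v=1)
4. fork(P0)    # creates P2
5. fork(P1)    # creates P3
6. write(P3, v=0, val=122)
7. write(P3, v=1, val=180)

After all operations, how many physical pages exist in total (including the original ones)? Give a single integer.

Answer: 5

Derivation:
Op 1: fork(P0) -> P1. 2 ppages; refcounts: pp0:2 pp1:2
Op 2: write(P0, v1, 154). refcount(pp1)=2>1 -> COPY to pp2. 3 ppages; refcounts: pp0:2 pp1:1 pp2:1
Op 3: read(P1, v1) -> 34. No state change.
Op 4: fork(P0) -> P2. 3 ppages; refcounts: pp0:3 pp1:1 pp2:2
Op 5: fork(P1) -> P3. 3 ppages; refcounts: pp0:4 pp1:2 pp2:2
Op 6: write(P3, v0, 122). refcount(pp0)=4>1 -> COPY to pp3. 4 ppages; refcounts: pp0:3 pp1:2 pp2:2 pp3:1
Op 7: write(P3, v1, 180). refcount(pp1)=2>1 -> COPY to pp4. 5 ppages; refcounts: pp0:3 pp1:1 pp2:2 pp3:1 pp4:1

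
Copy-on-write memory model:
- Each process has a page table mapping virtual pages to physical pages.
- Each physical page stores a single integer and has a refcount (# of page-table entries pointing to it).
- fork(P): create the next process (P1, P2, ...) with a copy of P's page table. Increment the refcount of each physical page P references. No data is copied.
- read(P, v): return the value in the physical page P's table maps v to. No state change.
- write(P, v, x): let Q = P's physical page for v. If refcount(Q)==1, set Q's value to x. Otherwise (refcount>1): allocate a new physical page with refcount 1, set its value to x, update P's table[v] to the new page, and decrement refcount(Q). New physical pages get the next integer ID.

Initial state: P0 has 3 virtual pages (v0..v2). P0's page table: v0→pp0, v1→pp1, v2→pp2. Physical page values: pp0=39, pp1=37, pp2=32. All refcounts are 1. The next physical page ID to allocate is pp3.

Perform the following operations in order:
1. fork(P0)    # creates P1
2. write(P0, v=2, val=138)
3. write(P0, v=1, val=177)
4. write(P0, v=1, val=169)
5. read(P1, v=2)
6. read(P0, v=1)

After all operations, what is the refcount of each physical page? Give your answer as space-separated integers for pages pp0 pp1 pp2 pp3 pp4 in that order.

Op 1: fork(P0) -> P1. 3 ppages; refcounts: pp0:2 pp1:2 pp2:2
Op 2: write(P0, v2, 138). refcount(pp2)=2>1 -> COPY to pp3. 4 ppages; refcounts: pp0:2 pp1:2 pp2:1 pp3:1
Op 3: write(P0, v1, 177). refcount(pp1)=2>1 -> COPY to pp4. 5 ppages; refcounts: pp0:2 pp1:1 pp2:1 pp3:1 pp4:1
Op 4: write(P0, v1, 169). refcount(pp4)=1 -> write in place. 5 ppages; refcounts: pp0:2 pp1:1 pp2:1 pp3:1 pp4:1
Op 5: read(P1, v2) -> 32. No state change.
Op 6: read(P0, v1) -> 169. No state change.

Answer: 2 1 1 1 1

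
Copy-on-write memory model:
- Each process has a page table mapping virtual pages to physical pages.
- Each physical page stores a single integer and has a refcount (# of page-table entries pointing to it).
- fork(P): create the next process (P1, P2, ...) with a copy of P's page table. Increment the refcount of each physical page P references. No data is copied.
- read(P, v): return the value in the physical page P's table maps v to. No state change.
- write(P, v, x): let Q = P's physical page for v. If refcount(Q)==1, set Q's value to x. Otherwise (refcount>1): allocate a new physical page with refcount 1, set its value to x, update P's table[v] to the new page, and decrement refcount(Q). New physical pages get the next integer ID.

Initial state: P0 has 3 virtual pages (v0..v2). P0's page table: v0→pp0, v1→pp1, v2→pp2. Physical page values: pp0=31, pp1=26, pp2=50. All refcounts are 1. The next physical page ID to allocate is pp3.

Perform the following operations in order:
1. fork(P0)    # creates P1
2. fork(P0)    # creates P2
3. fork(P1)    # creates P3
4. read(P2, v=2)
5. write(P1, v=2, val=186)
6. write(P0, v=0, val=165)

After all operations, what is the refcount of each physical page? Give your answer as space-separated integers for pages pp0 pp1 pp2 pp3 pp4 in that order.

Answer: 3 4 3 1 1

Derivation:
Op 1: fork(P0) -> P1. 3 ppages; refcounts: pp0:2 pp1:2 pp2:2
Op 2: fork(P0) -> P2. 3 ppages; refcounts: pp0:3 pp1:3 pp2:3
Op 3: fork(P1) -> P3. 3 ppages; refcounts: pp0:4 pp1:4 pp2:4
Op 4: read(P2, v2) -> 50. No state change.
Op 5: write(P1, v2, 186). refcount(pp2)=4>1 -> COPY to pp3. 4 ppages; refcounts: pp0:4 pp1:4 pp2:3 pp3:1
Op 6: write(P0, v0, 165). refcount(pp0)=4>1 -> COPY to pp4. 5 ppages; refcounts: pp0:3 pp1:4 pp2:3 pp3:1 pp4:1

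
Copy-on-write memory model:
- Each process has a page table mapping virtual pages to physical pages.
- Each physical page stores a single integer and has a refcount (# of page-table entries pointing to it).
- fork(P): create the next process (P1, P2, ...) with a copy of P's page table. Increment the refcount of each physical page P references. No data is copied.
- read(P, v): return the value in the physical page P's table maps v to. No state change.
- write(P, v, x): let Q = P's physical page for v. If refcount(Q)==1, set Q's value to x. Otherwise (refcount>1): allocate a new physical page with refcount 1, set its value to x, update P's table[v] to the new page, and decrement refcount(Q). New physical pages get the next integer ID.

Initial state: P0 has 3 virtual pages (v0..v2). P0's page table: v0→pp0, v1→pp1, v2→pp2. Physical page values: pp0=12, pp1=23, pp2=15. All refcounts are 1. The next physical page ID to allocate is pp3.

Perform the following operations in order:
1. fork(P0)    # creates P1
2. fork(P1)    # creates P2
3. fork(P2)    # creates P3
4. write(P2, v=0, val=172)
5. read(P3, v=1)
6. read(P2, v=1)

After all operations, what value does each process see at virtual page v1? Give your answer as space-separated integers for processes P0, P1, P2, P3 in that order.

Op 1: fork(P0) -> P1. 3 ppages; refcounts: pp0:2 pp1:2 pp2:2
Op 2: fork(P1) -> P2. 3 ppages; refcounts: pp0:3 pp1:3 pp2:3
Op 3: fork(P2) -> P3. 3 ppages; refcounts: pp0:4 pp1:4 pp2:4
Op 4: write(P2, v0, 172). refcount(pp0)=4>1 -> COPY to pp3. 4 ppages; refcounts: pp0:3 pp1:4 pp2:4 pp3:1
Op 5: read(P3, v1) -> 23. No state change.
Op 6: read(P2, v1) -> 23. No state change.
P0: v1 -> pp1 = 23
P1: v1 -> pp1 = 23
P2: v1 -> pp1 = 23
P3: v1 -> pp1 = 23

Answer: 23 23 23 23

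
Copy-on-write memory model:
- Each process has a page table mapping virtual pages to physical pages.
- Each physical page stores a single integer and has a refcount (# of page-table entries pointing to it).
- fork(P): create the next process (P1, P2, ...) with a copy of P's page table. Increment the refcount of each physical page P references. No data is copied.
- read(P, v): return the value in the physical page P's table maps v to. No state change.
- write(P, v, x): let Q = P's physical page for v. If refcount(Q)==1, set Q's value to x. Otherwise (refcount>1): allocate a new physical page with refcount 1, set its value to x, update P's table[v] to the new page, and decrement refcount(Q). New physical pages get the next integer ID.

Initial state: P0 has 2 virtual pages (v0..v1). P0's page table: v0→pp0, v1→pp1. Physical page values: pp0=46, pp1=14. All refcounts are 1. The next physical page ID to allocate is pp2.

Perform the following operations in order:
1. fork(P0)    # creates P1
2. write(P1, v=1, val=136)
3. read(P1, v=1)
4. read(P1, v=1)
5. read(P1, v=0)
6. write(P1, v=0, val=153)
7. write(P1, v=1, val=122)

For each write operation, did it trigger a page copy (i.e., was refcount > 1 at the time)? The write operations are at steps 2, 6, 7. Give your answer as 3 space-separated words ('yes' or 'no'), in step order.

Op 1: fork(P0) -> P1. 2 ppages; refcounts: pp0:2 pp1:2
Op 2: write(P1, v1, 136). refcount(pp1)=2>1 -> COPY to pp2. 3 ppages; refcounts: pp0:2 pp1:1 pp2:1
Op 3: read(P1, v1) -> 136. No state change.
Op 4: read(P1, v1) -> 136. No state change.
Op 5: read(P1, v0) -> 46. No state change.
Op 6: write(P1, v0, 153). refcount(pp0)=2>1 -> COPY to pp3. 4 ppages; refcounts: pp0:1 pp1:1 pp2:1 pp3:1
Op 7: write(P1, v1, 122). refcount(pp2)=1 -> write in place. 4 ppages; refcounts: pp0:1 pp1:1 pp2:1 pp3:1

yes yes no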